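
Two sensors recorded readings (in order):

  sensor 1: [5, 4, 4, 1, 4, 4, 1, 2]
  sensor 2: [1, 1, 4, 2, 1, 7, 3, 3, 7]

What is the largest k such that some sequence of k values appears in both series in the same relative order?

Let dp[i][j] be the LCS length of the first i values of sensor 1 and the first j values of sensor 2. dp[i][j] = dp[i-1][j-1]+1 when the i-th and j-th values match, else max(dp[i-1][j], dp[i][j-1]).
    ·  1  1  4  2  1  7  3  3  7
 ·  0  0  0  0  0  0  0  0  0  0
 5  0  0  0  0  0  0  0  0  0  0
 4  0  0  0  1  1  1  1  1  1  1
 4  0  0  0  1  1  1  1  1  1  1
 1  0  1  1  1  1  2  2  2  2  2
 4  0  1  1  2  2  2  2  2  2  2
 4  0  1  1  2  2  2  2  2  2  2
 1  0  1  2  2  2  3  3  3  3  3
 2  0  1  2  2  3  3  3  3  3  3
dp[8][9] = 3. One LCS (by backtracking along matches): 1, 4, 1.

3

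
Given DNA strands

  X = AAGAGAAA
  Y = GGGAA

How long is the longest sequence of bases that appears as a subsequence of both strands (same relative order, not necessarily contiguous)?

Let dp[i][j] be the LCS length of the first i bases of X and the first j bases of Y. dp[i][j] = dp[i-1][j-1]+1 when the i-th and j-th bases match, else max(dp[i-1][j], dp[i][j-1]).
    ·  G  G  G  A  A
 ·  0  0  0  0  0  0
 A  0  0  0  0  1  1
 A  0  0  0  0  1  2
 G  0  1  1  1  1  2
 A  0  1  1  1  2  2
 G  0  1  2  2  2  2
 A  0  1  2  2  3  3
 A  0  1  2  2  3  4
 A  0  1  2  2  3  4
dp[8][5] = 4. One LCS (by backtracking along matches): GGAA.

4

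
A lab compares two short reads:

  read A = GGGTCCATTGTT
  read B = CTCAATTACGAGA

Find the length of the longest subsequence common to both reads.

6

Match T at read A[4]=read B[2]; then C at read A[5]=read B[3]; then A at read A[7]=read B[5]; then T at read A[8]=read B[6]; then T at read A[9]=read B[7]; then G at read A[10]=read B[12] — 6 bases in the same relative order in both. The LCS DP gives dp[12][13] = 6, so this is optimal.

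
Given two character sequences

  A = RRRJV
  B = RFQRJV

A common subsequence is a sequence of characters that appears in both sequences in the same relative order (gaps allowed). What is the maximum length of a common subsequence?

4

One common subsequence of length 4: R [1,1], then R [3,4], then J [4,5], then V [5,6], and the DP table's final entry dp[5][6] is also 4, so no common subsequence is longer.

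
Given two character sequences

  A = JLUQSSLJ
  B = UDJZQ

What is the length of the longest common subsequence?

2

Let dp[i][j] be the LCS length of the first i characters of A and the first j characters of B. dp[i][j] = dp[i-1][j-1]+1 when the i-th and j-th characters match, else max(dp[i-1][j], dp[i][j-1]).
    ·  U  D  J  Z  Q
 ·  0  0  0  0  0  0
 J  0  0  0  1  1  1
 L  0  0  0  1  1  1
 U  0  1  1  1  1  1
 Q  0  1  1  1  1  2
 S  0  1  1  1  1  2
 S  0  1  1  1  1  2
 L  0  1  1  1  1  2
 J  0  1  1  2  2  2
dp[8][5] = 2. One LCS (by backtracking along matches): JQ.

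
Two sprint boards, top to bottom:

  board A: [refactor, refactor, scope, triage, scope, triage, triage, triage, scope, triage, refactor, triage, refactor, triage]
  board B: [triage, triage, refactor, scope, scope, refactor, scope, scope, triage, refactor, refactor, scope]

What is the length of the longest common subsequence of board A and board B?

Match refactor [1,3]; then refactor [2,6]; then scope [5,7]; then scope [9,8]; then triage [10,9]; then refactor [11,10]; then refactor [13,11] — 7 tasks in the same relative order in both, and the DP table's final entry dp[14][12] is also 7, so no common subsequence is longer.

7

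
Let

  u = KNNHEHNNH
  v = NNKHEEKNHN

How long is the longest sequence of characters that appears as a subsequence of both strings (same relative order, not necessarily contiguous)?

6

Let dp[i][j] be the LCS length of the first i characters of u and the first j characters of v. dp[i][j] = dp[i-1][j-1]+1 when the i-th and j-th characters match, else max(dp[i-1][j], dp[i][j-1]).
    ·  N  N  K  H  E  E  K  N  H  N
 ·  0  0  0  0  0  0  0  0  0  0  0
 K  0  0  0  1  1  1  1  1  1  1  1
 N  0  1  1  1  1  1  1  1  2  2  2
 N  0  1  2  2  2  2  2  2  2  2  3
 H  0  1  2  2  3  3  3  3  3  3  3
 E  0  1  2  2  3  4  4  4  4  4  4
 H  0  1  2  2  3  4  4  4  4  5  5
 N  0  1  2  2  3  4  4  4  5  5  6
 N  0  1  2  2  3  4  4  4  5  5  6
 H  0  1  2  2  3  4  4  4  5  6  6
dp[9][10] = 6. One LCS (by backtracking along matches): NNHEHN.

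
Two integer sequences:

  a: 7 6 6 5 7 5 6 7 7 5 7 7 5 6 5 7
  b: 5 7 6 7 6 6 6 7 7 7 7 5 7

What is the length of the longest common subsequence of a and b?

10

Match 7 [1,4], 6 [2,5], 6 [3,6], 6 [7,7], 7 [8,8], 7 [9,9], 7 [11,10], 7 [12,11], 5 [15,12], 7 [16,13] — 10 values in the same relative order in both. Since dp[16][13] = 10, nothing longer is possible.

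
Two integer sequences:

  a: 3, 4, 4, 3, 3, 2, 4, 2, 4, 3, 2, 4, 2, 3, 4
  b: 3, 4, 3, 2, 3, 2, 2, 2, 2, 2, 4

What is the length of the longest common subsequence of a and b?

Taking 3 [1,1] → 4 [3,2] → 3 [4,3] → 3 [5,5] → 2 [6,7] → 2 [8,8] → 2 [11,9] → 2 [13,10] → 4 [15,11] gives a common subsequence of length 9, and the DP table's final entry dp[15][11] is also 9, so no common subsequence is longer.

9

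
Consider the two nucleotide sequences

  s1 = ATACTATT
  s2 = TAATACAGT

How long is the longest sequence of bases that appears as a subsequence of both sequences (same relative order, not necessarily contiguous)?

6

Let dp[i][j] be the LCS length of the first i bases of s1 and the first j bases of s2. dp[i][j] = dp[i-1][j-1]+1 when the i-th and j-th bases match, else max(dp[i-1][j], dp[i][j-1]).
    ·  T  A  A  T  A  C  A  G  T
 ·  0  0  0  0  0  0  0  0  0  0
 A  0  0  1  1  1  1  1  1  1  1
 T  0  1  1  1  2  2  2  2  2  2
 A  0  1  2  2  2  3  3  3  3  3
 C  0  1  2  2  2  3  4  4  4  4
 T  0  1  2  2  3  3  4  4  4  5
 A  0  1  2  3  3  4  4  5  5  5
 T  0  1  2  3  4  4  4  5  5  6
 T  0  1  2  3  4  4  4  5  5  6
dp[8][9] = 6. One LCS (by backtracking along matches): ATACAT.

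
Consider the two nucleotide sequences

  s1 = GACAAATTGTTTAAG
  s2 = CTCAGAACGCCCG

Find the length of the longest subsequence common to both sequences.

Taking C at s1[3]=s2[3], then A at s1[4]=s2[4], then A at s1[5]=s2[6], then A at s1[6]=s2[7], then G at s1[9]=s2[9], then G at s1[15]=s2[13] gives a common subsequence of length 6. Since dp[15][13] = 6, nothing longer is possible.

6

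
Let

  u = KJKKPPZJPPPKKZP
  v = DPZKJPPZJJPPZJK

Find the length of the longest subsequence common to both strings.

Taking K (u #1, v #4), then J (u #2, v #5), then P (u #5, v #6), then P (u #6, v #7), then Z (u #7, v #8), then J (u #8, v #10), then P (u #9, v #11), then P (u #10, v #12), then K (u #13, v #15) gives a common subsequence of length 9. The LCS DP gives dp[15][15] = 9, so this is optimal.

9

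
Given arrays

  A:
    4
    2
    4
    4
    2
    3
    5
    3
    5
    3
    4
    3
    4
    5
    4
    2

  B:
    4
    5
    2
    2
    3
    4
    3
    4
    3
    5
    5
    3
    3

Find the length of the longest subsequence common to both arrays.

9

Match 4 [1,1], 2 [2,4], 4 [3,6], 4 [4,8], 3 [6,9], 5 [7,10], 5 [9,11], 3 [10,12], 3 [12,13] — 9 values in the same relative order in both. dp[16][13] = 9 confirms this is the maximum.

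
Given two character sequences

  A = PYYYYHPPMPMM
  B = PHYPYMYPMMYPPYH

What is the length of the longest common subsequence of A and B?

7

Pick P at A[1]=B[1]; then Y at A[2]=B[3]; then Y at A[3]=B[5]; then Y at A[4]=B[7]; then Y at A[5]=B[11]; then P at A[7]=B[12]; then P at A[8]=B[13]; all 7 characters appear in both, in order. dp[12][15] = 7 confirms this is the maximum.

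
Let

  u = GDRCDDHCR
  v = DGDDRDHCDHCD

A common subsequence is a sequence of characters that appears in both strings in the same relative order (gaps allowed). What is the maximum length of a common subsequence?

One common subsequence of length 7: G (u #1, v #2); then D (u #2, v #4); then R (u #3, v #5); then C (u #4, v #8); then D (u #6, v #9); then H (u #7, v #10); then C (u #8, v #11), and the DP table's final entry dp[9][12] is also 7, so no common subsequence is longer.

7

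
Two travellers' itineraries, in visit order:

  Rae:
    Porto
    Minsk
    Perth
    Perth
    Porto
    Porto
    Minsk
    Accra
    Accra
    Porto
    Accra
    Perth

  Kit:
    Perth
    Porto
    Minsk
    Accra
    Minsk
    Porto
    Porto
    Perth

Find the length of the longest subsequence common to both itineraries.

One common subsequence of length 6: Perth at Rae[4]=Kit[1], then Porto at Rae[6]=Kit[2], then Minsk at Rae[7]=Kit[3], then Accra at Rae[8]=Kit[4], then Porto at Rae[10]=Kit[7], then Perth at Rae[12]=Kit[8]. Since dp[12][8] = 6, nothing longer is possible.

6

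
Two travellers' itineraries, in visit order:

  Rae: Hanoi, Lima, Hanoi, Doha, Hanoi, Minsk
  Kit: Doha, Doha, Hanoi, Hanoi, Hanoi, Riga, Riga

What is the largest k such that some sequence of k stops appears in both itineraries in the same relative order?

3

Match Hanoi [1,3]; then Hanoi [3,4]; then Hanoi [5,5] — 3 stops in the same relative order in both, and the DP table's final entry dp[6][7] is also 3, so no common subsequence is longer.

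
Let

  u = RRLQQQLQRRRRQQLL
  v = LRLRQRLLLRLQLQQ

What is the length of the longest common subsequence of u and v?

7

Match R (u #1, v #6) → R (u #2, v #10) → L (u #3, v #11) → Q (u #6, v #12) → L (u #7, v #13) → Q (u #13, v #14) → Q (u #14, v #15) — 7 characters in the same relative order in both. dp[16][15] = 7 confirms this is the maximum.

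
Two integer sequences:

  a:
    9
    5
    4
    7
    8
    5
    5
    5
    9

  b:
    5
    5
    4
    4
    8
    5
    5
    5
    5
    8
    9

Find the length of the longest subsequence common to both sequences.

Pick 5 [2,2], then 4 [3,4], then 8 [5,5], then 5 [6,7], then 5 [7,8], then 5 [8,9], then 9 [9,11]; all 7 values appear in both, in order, and the DP table's final entry dp[9][11] is also 7, so no common subsequence is longer.

7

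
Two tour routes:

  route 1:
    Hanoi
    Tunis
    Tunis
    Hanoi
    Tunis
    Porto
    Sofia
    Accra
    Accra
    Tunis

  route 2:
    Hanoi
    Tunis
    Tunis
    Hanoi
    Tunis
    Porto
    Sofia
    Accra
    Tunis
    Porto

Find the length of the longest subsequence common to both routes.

9

Match Hanoi [1,1] → Tunis [2,2] → Tunis [3,3] → Hanoi [4,4] → Tunis [5,5] → Porto [6,6] → Sofia [7,7] → Accra [9,8] → Tunis [10,9] — 9 stops in the same relative order in both. Since dp[10][10] = 9, nothing longer is possible.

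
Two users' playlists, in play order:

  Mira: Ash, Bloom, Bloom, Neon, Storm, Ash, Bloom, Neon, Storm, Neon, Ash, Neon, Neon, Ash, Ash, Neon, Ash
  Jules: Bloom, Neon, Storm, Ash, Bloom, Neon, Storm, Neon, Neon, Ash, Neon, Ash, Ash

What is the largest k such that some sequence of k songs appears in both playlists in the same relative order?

Taking Bloom at Mira[3]=Jules[1], then Neon at Mira[4]=Jules[2], then Storm at Mira[5]=Jules[3], then Ash at Mira[6]=Jules[4], then Bloom at Mira[7]=Jules[5], then Neon at Mira[8]=Jules[6], then Storm at Mira[9]=Jules[7], then Neon at Mira[10]=Jules[9], then Ash at Mira[11]=Jules[10], then Neon at Mira[13]=Jules[11], then Ash at Mira[15]=Jules[12], then Ash at Mira[17]=Jules[13] gives a common subsequence of length 12. Since dp[17][13] = 12, nothing longer is possible.

12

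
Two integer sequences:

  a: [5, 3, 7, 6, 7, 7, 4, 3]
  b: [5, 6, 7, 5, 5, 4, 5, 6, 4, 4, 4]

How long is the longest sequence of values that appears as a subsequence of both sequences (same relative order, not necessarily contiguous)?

4

Let dp[i][j] be the LCS length of the first i values of a and the first j values of b. dp[i][j] = dp[i-1][j-1]+1 when the i-th and j-th values match, else max(dp[i-1][j], dp[i][j-1]).
    ·  5  6  7  5  5  4  5  6  4  4  4
 ·  0  0  0  0  0  0  0  0  0  0  0  0
 5  0  1  1  1  1  1  1  1  1  1  1  1
 3  0  1  1  1  1  1  1  1  1  1  1  1
 7  0  1  1  2  2  2  2  2  2  2  2  2
 6  0  1  2  2  2  2  2  2  3  3  3  3
 7  0  1  2  3  3  3  3  3  3  3  3  3
 7  0  1  2  3  3  3  3  3  3  3  3  3
 4  0  1  2  3  3  3  4  4  4  4  4  4
 3  0  1  2  3  3  3  4  4  4  4  4  4
dp[8][11] = 4. One LCS (by backtracking along matches): 5, 7, 6, 4.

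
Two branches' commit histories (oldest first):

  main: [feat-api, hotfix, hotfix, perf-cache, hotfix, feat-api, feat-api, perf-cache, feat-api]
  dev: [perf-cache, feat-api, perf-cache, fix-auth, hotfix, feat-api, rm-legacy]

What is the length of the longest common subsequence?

Taking feat-api at main[1]=dev[2], then perf-cache at main[4]=dev[3], then hotfix at main[5]=dev[5], then feat-api at main[6]=dev[6] gives a common subsequence of length 4. Since dp[9][7] = 4, nothing longer is possible.

4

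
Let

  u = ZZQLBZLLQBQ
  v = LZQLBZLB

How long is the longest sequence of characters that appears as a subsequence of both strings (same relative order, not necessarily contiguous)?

7

Taking Z [2,2], then Q [3,3], then L [4,4], then B [5,5], then Z [6,6], then L [8,7], then B [10,8] gives a common subsequence of length 7. The LCS DP gives dp[11][8] = 7, so this is optimal.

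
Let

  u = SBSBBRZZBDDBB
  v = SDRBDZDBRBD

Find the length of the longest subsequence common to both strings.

Match S [1,1]; then R [6,3]; then B [9,4]; then D [10,5]; then D [11,7]; then B [12,8]; then B [13,10] — 7 characters in the same relative order in both, and the DP table's final entry dp[13][11] is also 7, so no common subsequence is longer.

7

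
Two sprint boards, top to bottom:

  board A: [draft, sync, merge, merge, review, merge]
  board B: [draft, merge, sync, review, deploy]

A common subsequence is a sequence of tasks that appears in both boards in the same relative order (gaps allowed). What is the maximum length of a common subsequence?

Match draft (board A #1, board B #1), then sync (board A #2, board B #3), then review (board A #5, board B #4) — 3 tasks in the same relative order in both. Since dp[6][5] = 3, nothing longer is possible.

3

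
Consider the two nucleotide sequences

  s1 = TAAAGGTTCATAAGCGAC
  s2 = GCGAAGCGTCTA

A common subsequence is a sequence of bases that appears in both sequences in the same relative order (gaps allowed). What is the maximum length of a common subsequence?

8

Match A (s1 #3, s2 #4), then A (s1 #4, s2 #5), then G (s1 #5, s2 #6), then G (s1 #6, s2 #8), then T (s1 #8, s2 #9), then C (s1 #9, s2 #10), then T (s1 #11, s2 #11), then A (s1 #17, s2 #12) — 8 bases in the same relative order in both. The LCS DP gives dp[18][12] = 8, so this is optimal.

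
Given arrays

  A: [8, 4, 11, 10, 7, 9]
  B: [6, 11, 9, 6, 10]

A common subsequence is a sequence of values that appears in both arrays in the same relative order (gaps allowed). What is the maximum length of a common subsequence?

2

One common subsequence of length 2: 11 (A #3, B #2); then 10 (A #4, B #5). The LCS DP gives dp[6][5] = 2, so this is optimal.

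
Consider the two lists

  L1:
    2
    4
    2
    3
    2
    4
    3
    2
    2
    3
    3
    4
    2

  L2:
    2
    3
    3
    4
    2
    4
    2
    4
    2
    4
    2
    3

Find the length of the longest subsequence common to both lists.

8

One common subsequence of length 8: 2 [1,1] → 4 [2,4] → 2 [3,5] → 2 [5,7] → 4 [6,8] → 2 [8,9] → 2 [9,11] → 3 [11,12]. The LCS DP gives dp[13][12] = 8, so this is optimal.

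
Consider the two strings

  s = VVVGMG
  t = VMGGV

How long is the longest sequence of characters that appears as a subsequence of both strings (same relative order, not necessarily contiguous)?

3

One common subsequence of length 3: V at s[1]=t[1]; then G at s[4]=t[3]; then G at s[6]=t[4]. Since dp[6][5] = 3, nothing longer is possible.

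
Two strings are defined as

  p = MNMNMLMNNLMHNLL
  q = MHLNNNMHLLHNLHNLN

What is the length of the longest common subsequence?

10

Match M (p #1, q #1) → N (p #2, q #5) → N (p #4, q #6) → M (p #5, q #7) → L (p #6, q #10) → N (p #9, q #12) → L (p #10, q #13) → H (p #12, q #14) → N (p #13, q #15) → L (p #14, q #16) — 10 characters in the same relative order in both. Since dp[15][17] = 10, nothing longer is possible.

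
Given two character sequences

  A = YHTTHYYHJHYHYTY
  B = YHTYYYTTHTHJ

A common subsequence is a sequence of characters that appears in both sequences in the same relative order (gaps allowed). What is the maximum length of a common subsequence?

8

One common subsequence of length 8: Y (A #1, B #1), H (A #2, B #2), T (A #4, B #3), Y (A #6, B #4), Y (A #7, B #5), Y (A #11, B #6), H (A #12, B #9), T (A #14, B #10). The LCS DP gives dp[15][12] = 8, so this is optimal.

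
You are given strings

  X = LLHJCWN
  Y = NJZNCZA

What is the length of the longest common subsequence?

2

Pick J (X #4, Y #2); then C (X #5, Y #5); all 2 characters appear in both, in order. Since dp[7][7] = 2, nothing longer is possible.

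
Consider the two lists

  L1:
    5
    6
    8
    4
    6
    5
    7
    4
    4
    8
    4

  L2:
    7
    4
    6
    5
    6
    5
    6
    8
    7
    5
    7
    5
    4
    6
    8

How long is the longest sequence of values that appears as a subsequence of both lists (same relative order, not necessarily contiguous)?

One common subsequence of length 7: 5 at L1[1]=L2[6], 6 at L1[2]=L2[7], 8 at L1[3]=L2[8], 5 at L1[6]=L2[10], 7 at L1[7]=L2[11], 4 at L1[8]=L2[13], 8 at L1[10]=L2[15]. The LCS DP gives dp[11][15] = 7, so this is optimal.

7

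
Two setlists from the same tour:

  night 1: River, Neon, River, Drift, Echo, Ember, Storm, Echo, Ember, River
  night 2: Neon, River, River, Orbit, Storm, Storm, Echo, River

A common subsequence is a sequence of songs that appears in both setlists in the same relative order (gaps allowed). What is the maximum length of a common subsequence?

5

Match River (night 1 #1, night 2 #2) → River (night 1 #3, night 2 #3) → Storm (night 1 #7, night 2 #6) → Echo (night 1 #8, night 2 #7) → River (night 1 #10, night 2 #8) — 5 songs in the same relative order in both. dp[10][8] = 5 confirms this is the maximum.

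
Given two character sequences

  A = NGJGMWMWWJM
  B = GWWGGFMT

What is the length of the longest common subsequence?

Let dp[i][j] be the LCS length of the first i characters of A and the first j characters of B. dp[i][j] = dp[i-1][j-1]+1 when the i-th and j-th characters match, else max(dp[i-1][j], dp[i][j-1]).
    ·  G  W  W  G  G  F  M  T
 ·  0  0  0  0  0  0  0  0  0
 N  0  0  0  0  0  0  0  0  0
 G  0  1  1  1  1  1  1  1  1
 J  0  1  1  1  1  1  1  1  1
 G  0  1  1  1  2  2  2  2  2
 M  0  1  1  1  2  2  2  3  3
 W  0  1  2  2  2  2  2  3  3
 M  0  1  2  2  2  2  2  3  3
 W  0  1  2  3  3  3  3  3  3
 W  0  1  2  3  3  3  3  3  3
 J  0  1  2  3  3  3  3  3  3
 M  0  1  2  3  3  3  3  4  4
dp[11][8] = 4. One LCS (by backtracking along matches): GWWM.

4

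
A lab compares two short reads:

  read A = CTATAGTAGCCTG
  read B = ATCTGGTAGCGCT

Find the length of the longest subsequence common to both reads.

9

Match C at read A[1]=read B[3] → T at read A[2]=read B[4] → G at read A[6]=read B[6] → T at read A[7]=read B[7] → A at read A[8]=read B[8] → G at read A[9]=read B[9] → C at read A[10]=read B[10] → C at read A[11]=read B[12] → T at read A[12]=read B[13] — 9 bases in the same relative order in both. The LCS DP gives dp[13][13] = 9, so this is optimal.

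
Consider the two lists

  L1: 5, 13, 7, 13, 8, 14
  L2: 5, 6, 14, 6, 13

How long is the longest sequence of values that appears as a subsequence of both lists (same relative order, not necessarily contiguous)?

2

Match 5 at L1[1]=L2[1]; then 13 at L1[4]=L2[5] — 2 values in the same relative order in both, and the DP table's final entry dp[6][5] is also 2, so no common subsequence is longer.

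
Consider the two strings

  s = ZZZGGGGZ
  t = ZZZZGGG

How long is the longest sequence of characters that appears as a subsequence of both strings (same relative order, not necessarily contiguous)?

Let dp[i][j] be the LCS length of the first i characters of s and the first j characters of t. dp[i][j] = dp[i-1][j-1]+1 when the i-th and j-th characters match, else max(dp[i-1][j], dp[i][j-1]).
    ·  Z  Z  Z  Z  G  G  G
 ·  0  0  0  0  0  0  0  0
 Z  0  1  1  1  1  1  1  1
 Z  0  1  2  2  2  2  2  2
 Z  0  1  2  3  3  3  3  3
 G  0  1  2  3  3  4  4  4
 G  0  1  2  3  3  4  5  5
 G  0  1  2  3  3  4  5  6
 G  0  1  2  3  3  4  5  6
 Z  0  1  2  3  4  4  5  6
dp[8][7] = 6. One LCS (by backtracking along matches): ZZZGGG.

6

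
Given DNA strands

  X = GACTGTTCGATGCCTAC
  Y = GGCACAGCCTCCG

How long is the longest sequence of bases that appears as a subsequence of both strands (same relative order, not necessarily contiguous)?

Pick G (X #1, Y #2), A (X #2, Y #4), C (X #8, Y #5), A (X #10, Y #6), G (X #12, Y #7), C (X #13, Y #8), C (X #14, Y #9), T (X #15, Y #10), C (X #17, Y #12); all 9 bases appear in both, in order, and the DP table's final entry dp[17][13] is also 9, so no common subsequence is longer.

9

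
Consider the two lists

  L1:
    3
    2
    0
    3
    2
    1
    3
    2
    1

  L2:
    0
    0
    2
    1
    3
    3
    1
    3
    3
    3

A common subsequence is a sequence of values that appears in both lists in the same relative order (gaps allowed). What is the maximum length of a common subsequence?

Let dp[i][j] be the LCS length of the first i values of L1 and the first j values of L2. dp[i][j] = dp[i-1][j-1]+1 when the i-th and j-th values match, else max(dp[i-1][j], dp[i][j-1]).
    ·  0  0  2  1  3  3  1  3  3  3
 ·  0  0  0  0  0  0  0  0  0  0  0
 3  0  0  0  0  0  1  1  1  1  1  1
 2  0  0  0  1  1  1  1  1  1  1  1
 0  0  1  1  1  1  1  1  1  1  1  1
 3  0  1  1  1  1  2  2  2  2  2  2
 2  0  1  1  2  2  2  2  2  2  2  2
 1  0  1  1  2  3  3  3  3  3  3  3
 3  0  1  1  2  3  4  4  4  4  4  4
 2  0  1  1  2  3  4  4  4  4  4  4
 1  0  1  1  2  3  4  4  5  5  5  5
dp[9][10] = 5. One LCS (by backtracking along matches): 0, 2, 1, 3, 1.

5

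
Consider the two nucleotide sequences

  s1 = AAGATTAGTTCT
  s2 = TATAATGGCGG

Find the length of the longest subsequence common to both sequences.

6

Let dp[i][j] be the LCS length of the first i bases of s1 and the first j bases of s2. dp[i][j] = dp[i-1][j-1]+1 when the i-th and j-th bases match, else max(dp[i-1][j], dp[i][j-1]).
    ·  T  A  T  A  A  T  G  G  C  G  G
 ·  0  0  0  0  0  0  0  0  0  0  0  0
 A  0  0  1  1  1  1  1  1  1  1  1  1
 A  0  0  1  1  2  2  2  2  2  2  2  2
 G  0  0  1  1  2  2  2  3  3  3  3  3
 A  0  0  1  1  2  3  3  3  3  3  3  3
 T  0  1  1  2  2  3  4  4  4  4  4  4
 T  0  1  1  2  2  3  4  4  4  4  4  4
 A  0  1  2  2  3  3  4  4  4  4  4  4
 G  0  1  2  2  3  3  4  5  5  5  5  5
 T  0  1  2  3  3  3  4  5  5  5  5  5
 T  0  1  2  3  3  3  4  5  5  5  5  5
 C  0  1  2  3  3  3  4  5  5  6  6  6
 T  0  1  2  3  3  3  4  5  5  6  6  6
dp[12][11] = 6. One LCS (by backtracking along matches): AAATGC.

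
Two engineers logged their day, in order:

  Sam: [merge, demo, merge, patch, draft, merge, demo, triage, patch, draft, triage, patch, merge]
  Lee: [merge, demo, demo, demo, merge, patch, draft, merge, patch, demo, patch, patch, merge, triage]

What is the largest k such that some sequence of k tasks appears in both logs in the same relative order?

One common subsequence of length 10: merge (Sam #1, Lee #1), then demo (Sam #2, Lee #4), then merge (Sam #3, Lee #5), then patch (Sam #4, Lee #6), then draft (Sam #5, Lee #7), then merge (Sam #6, Lee #8), then demo (Sam #7, Lee #10), then patch (Sam #9, Lee #11), then patch (Sam #12, Lee #12), then merge (Sam #13, Lee #13), and the DP table's final entry dp[13][14] is also 10, so no common subsequence is longer.

10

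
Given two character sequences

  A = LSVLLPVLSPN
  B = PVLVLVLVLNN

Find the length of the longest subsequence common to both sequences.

Pick L at A[1]=B[3], then V at A[3]=B[4], then L at A[4]=B[5], then L at A[5]=B[7], then V at A[7]=B[8], then L at A[8]=B[9], then N at A[11]=B[11]; all 7 characters appear in both, in order. Since dp[11][11] = 7, nothing longer is possible.

7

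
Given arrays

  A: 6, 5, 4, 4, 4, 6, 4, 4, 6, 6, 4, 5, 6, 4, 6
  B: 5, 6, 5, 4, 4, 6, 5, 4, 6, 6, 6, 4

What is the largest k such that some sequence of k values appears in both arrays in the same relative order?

10

Taking 6 (A #1, B #2), then 5 (A #2, B #3), then 4 (A #4, B #4), then 4 (A #5, B #5), then 6 (A #6, B #6), then 4 (A #8, B #8), then 6 (A #9, B #9), then 6 (A #10, B #10), then 6 (A #13, B #11), then 4 (A #14, B #12) gives a common subsequence of length 10, and the DP table's final entry dp[15][12] is also 10, so no common subsequence is longer.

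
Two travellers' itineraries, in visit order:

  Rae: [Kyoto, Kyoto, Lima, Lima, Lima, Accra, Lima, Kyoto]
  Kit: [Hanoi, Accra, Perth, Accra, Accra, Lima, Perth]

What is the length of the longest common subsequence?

Pick Accra at Rae[6]=Kit[5]; then Lima at Rae[7]=Kit[6]; all 2 stops appear in both, in order. The LCS DP gives dp[8][7] = 2, so this is optimal.

2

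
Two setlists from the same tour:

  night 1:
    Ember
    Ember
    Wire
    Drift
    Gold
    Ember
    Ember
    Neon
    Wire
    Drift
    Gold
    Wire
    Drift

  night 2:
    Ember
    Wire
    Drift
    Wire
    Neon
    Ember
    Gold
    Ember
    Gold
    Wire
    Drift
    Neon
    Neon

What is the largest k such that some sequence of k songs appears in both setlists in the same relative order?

8

Pick Ember at night 1[2]=night 2[1]; then Wire at night 1[3]=night 2[2]; then Drift at night 1[4]=night 2[3]; then Gold at night 1[5]=night 2[7]; then Ember at night 1[7]=night 2[8]; then Gold at night 1[11]=night 2[9]; then Wire at night 1[12]=night 2[10]; then Drift at night 1[13]=night 2[11]; all 8 songs appear in both, in order. dp[13][13] = 8 confirms this is the maximum.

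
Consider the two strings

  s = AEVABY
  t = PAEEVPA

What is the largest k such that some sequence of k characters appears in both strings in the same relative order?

Let dp[i][j] be the LCS length of the first i characters of s and the first j characters of t. dp[i][j] = dp[i-1][j-1]+1 when the i-th and j-th characters match, else max(dp[i-1][j], dp[i][j-1]).
    ·  P  A  E  E  V  P  A
 ·  0  0  0  0  0  0  0  0
 A  0  0  1  1  1  1  1  1
 E  0  0  1  2  2  2  2  2
 V  0  0  1  2  2  3  3  3
 A  0  0  1  2  2  3  3  4
 B  0  0  1  2  2  3  3  4
 Y  0  0  1  2  2  3  3  4
dp[6][7] = 4. One LCS (by backtracking along matches): AEVA.

4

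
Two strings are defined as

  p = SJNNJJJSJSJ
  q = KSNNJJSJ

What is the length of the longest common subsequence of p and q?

Taking S at p[1]=q[2] → N at p[3]=q[3] → N at p[4]=q[4] → J at p[7]=q[5] → J at p[9]=q[6] → S at p[10]=q[7] → J at p[11]=q[8] gives a common subsequence of length 7, and the DP table's final entry dp[11][8] is also 7, so no common subsequence is longer.

7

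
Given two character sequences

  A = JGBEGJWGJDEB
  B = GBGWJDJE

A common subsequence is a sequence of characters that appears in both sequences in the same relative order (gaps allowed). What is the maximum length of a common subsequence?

7

Pick G [2,1], B [3,2], G [5,3], W [7,4], J [9,5], D [10,6], E [11,8]; all 7 characters appear in both, in order. dp[12][8] = 7 confirms this is the maximum.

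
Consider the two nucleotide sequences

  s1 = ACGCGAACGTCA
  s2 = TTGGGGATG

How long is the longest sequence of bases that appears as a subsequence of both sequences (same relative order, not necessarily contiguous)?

4

Let dp[i][j] be the LCS length of the first i bases of s1 and the first j bases of s2. dp[i][j] = dp[i-1][j-1]+1 when the i-th and j-th bases match, else max(dp[i-1][j], dp[i][j-1]).
    ·  T  T  G  G  G  G  A  T  G
 ·  0  0  0  0  0  0  0  0  0  0
 A  0  0  0  0  0  0  0  1  1  1
 C  0  0  0  0  0  0  0  1  1  1
 G  0  0  0  1  1  1  1  1  1  2
 C  0  0  0  1  1  1  1  1  1  2
 G  0  0  0  1  2  2  2  2  2  2
 A  0  0  0  1  2  2  2  3  3  3
 A  0  0  0  1  2  2  2  3  3  3
 C  0  0  0  1  2  2  2  3  3  3
 G  0  0  0  1  2  3  3  3  3  4
 T  0  1  1  1  2  3  3  3  4  4
 C  0  1  1  1  2  3  3  3  4  4
 A  0  1  1  1  2  3  3  4  4  4
dp[12][9] = 4. One LCS (by backtracking along matches): GGAG.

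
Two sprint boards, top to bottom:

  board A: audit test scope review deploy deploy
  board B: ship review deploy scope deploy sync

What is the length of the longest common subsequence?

Taking review at board A[4]=board B[2]; then deploy at board A[5]=board B[3]; then deploy at board A[6]=board B[5] gives a common subsequence of length 3, and the DP table's final entry dp[6][6] is also 3, so no common subsequence is longer.

3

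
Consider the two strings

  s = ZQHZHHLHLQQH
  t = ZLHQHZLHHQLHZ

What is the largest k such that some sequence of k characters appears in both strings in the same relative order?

8

Pick Z at s[1]=t[1] → Q at s[2]=t[4] → H at s[3]=t[5] → Z at s[4]=t[6] → H at s[5]=t[8] → H at s[6]=t[9] → L at s[7]=t[11] → H at s[8]=t[12]; all 8 characters appear in both, in order. Since dp[12][13] = 8, nothing longer is possible.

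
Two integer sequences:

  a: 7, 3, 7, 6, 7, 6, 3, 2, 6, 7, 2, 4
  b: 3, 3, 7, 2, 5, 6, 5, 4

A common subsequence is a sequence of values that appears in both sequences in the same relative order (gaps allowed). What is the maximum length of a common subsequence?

5

Match 3 [2,2], 7 [5,3], 2 [8,4], 6 [9,6], 4 [12,8] — 5 values in the same relative order in both, and the DP table's final entry dp[12][8] is also 5, so no common subsequence is longer.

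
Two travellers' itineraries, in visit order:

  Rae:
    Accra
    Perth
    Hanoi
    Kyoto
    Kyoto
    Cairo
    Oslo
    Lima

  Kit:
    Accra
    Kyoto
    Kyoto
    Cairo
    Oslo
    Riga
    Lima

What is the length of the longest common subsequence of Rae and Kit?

6

Pick Accra [1,1], Kyoto [4,2], Kyoto [5,3], Cairo [6,4], Oslo [7,5], Lima [8,7]; all 6 stops appear in both, in order. Since dp[8][7] = 6, nothing longer is possible.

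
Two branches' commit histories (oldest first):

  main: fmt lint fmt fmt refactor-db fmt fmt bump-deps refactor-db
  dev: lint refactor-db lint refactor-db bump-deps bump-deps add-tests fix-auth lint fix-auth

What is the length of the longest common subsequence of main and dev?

Match lint [2,3], then refactor-db [5,4], then bump-deps [8,6] — 3 commits in the same relative order in both. The LCS DP gives dp[9][10] = 3, so this is optimal.

3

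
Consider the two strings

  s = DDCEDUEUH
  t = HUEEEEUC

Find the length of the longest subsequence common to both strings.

3

Let dp[i][j] be the LCS length of the first i characters of s and the first j characters of t. dp[i][j] = dp[i-1][j-1]+1 when the i-th and j-th characters match, else max(dp[i-1][j], dp[i][j-1]).
    ·  H  U  E  E  E  E  U  C
 ·  0  0  0  0  0  0  0  0  0
 D  0  0  0  0  0  0  0  0  0
 D  0  0  0  0  0  0  0  0  0
 C  0  0  0  0  0  0  0  0  1
 E  0  0  0  1  1  1  1  1  1
 D  0  0  0  1  1  1  1  1  1
 U  0  0  1  1  1  1  1  2  2
 E  0  0  1  2  2  2  2  2  2
 U  0  0  1  2  2  2  2  3  3
 H  0  1  1  2  2  2  2  3  3
dp[9][8] = 3. One LCS (by backtracking along matches): EEU.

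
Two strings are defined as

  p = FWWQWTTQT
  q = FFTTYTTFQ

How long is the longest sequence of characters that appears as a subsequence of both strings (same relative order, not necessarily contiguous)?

4

Let dp[i][j] be the LCS length of the first i characters of p and the first j characters of q. dp[i][j] = dp[i-1][j-1]+1 when the i-th and j-th characters match, else max(dp[i-1][j], dp[i][j-1]).
    ·  F  F  T  T  Y  T  T  F  Q
 ·  0  0  0  0  0  0  0  0  0  0
 F  0  1  1  1  1  1  1  1  1  1
 W  0  1  1  1  1  1  1  1  1  1
 W  0  1  1  1  1  1  1  1  1  1
 Q  0  1  1  1  1  1  1  1  1  2
 W  0  1  1  1  1  1  1  1  1  2
 T  0  1  1  2  2  2  2  2  2  2
 T  0  1  1  2  3  3  3  3  3  3
 Q  0  1  1  2  3  3  3  3  3  4
 T  0  1  1  2  3  3  4  4  4  4
dp[9][9] = 4. One LCS (by backtracking along matches): FTTQ.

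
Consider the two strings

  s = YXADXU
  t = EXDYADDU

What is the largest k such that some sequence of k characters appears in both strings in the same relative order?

4

Pick Y (s #1, t #4) → A (s #3, t #5) → D (s #4, t #7) → U (s #6, t #8); all 4 characters appear in both, in order. The LCS DP gives dp[6][8] = 4, so this is optimal.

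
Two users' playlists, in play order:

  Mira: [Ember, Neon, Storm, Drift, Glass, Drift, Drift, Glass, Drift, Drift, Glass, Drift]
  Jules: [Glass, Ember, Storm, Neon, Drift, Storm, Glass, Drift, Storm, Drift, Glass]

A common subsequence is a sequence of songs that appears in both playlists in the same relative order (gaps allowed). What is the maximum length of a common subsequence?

Taking Ember [1,2], Neon [2,4], Storm [3,6], Glass [5,7], Drift [6,8], Drift [10,10], Glass [11,11] gives a common subsequence of length 7, and the DP table's final entry dp[12][11] is also 7, so no common subsequence is longer.

7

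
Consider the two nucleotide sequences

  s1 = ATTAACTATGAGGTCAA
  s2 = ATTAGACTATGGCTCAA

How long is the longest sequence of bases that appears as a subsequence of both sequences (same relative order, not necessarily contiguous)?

One common subsequence of length 15: A at s1[1]=s2[1]; then T at s1[2]=s2[2]; then T at s1[3]=s2[3]; then A at s1[4]=s2[4]; then A at s1[5]=s2[6]; then C at s1[6]=s2[7]; then T at s1[7]=s2[8]; then A at s1[8]=s2[9]; then T at s1[9]=s2[10]; then G at s1[10]=s2[11]; then G at s1[12]=s2[12]; then T at s1[14]=s2[14]; then C at s1[15]=s2[15]; then A at s1[16]=s2[16]; then A at s1[17]=s2[17]. dp[17][17] = 15 confirms this is the maximum.

15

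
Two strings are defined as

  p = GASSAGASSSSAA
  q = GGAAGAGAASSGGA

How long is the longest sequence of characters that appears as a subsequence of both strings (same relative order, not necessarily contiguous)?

8

Taking G [1,2], then A [2,4], then A [5,6], then G [6,7], then A [7,9], then S [8,10], then S [9,11], then A [13,14] gives a common subsequence of length 8. dp[13][14] = 8 confirms this is the maximum.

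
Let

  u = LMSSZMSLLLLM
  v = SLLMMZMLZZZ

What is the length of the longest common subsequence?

5

One common subsequence of length 5: L at u[1]=v[3], M at u[2]=v[5], Z at u[5]=v[6], M at u[6]=v[7], L at u[8]=v[8]. Since dp[12][11] = 5, nothing longer is possible.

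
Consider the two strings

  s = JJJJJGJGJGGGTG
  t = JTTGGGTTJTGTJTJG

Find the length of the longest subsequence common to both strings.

One common subsequence of length 7: J (s #1, t #1), G (s #6, t #6), J (s #7, t #9), G (s #8, t #11), J (s #9, t #13), T (s #13, t #14), G (s #14, t #16), and the DP table's final entry dp[14][16] is also 7, so no common subsequence is longer.

7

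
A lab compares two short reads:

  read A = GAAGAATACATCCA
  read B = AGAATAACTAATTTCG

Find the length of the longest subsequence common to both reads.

Pick G [1,2]; then A [2,3]; then A [3,4]; then A [5,6]; then A [6,7]; then T [7,9]; then A [8,10]; then A [10,11]; then T [11,14]; then C [12,15]; all 10 bases appear in both, in order. Since dp[14][16] = 10, nothing longer is possible.

10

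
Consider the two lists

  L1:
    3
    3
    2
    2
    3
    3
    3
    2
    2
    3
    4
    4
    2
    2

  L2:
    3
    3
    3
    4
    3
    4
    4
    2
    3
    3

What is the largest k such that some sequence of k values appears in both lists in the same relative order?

7

One common subsequence of length 7: 3 at L1[1]=L2[1] → 3 at L1[2]=L2[2] → 3 at L1[5]=L2[3] → 3 at L1[10]=L2[5] → 4 at L1[11]=L2[6] → 4 at L1[12]=L2[7] → 2 at L1[13]=L2[8], and the DP table's final entry dp[14][10] is also 7, so no common subsequence is longer.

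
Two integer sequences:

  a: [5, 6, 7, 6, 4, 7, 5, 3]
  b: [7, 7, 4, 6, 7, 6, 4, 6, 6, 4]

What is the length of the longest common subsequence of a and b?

Pick 6 at a[2]=b[4], 7 at a[3]=b[5], 6 at a[4]=b[9], 4 at a[5]=b[10]; all 4 values appear in both, in order, and the DP table's final entry dp[8][10] is also 4, so no common subsequence is longer.

4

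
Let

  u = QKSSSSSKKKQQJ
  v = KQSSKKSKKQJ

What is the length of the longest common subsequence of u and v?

8

Let dp[i][j] be the LCS length of the first i characters of u and the first j characters of v. dp[i][j] = dp[i-1][j-1]+1 when the i-th and j-th characters match, else max(dp[i-1][j], dp[i][j-1]).
    ·  K  Q  S  S  K  K  S  K  K  Q  J
 ·  0  0  0  0  0  0  0  0  0  0  0  0
 Q  0  0  1  1  1  1  1  1  1  1  1  1
 K  0  1  1  1  1  2  2  2  2  2  2  2
 S  0  1  1  2  2  2  2  3  3  3  3  3
 S  0  1  1  2  3  3  3  3  3  3  3  3
 S  0  1  1  2  3  3  3  4  4  4  4  4
 S  0  1  1  2  3  3  3  4  4  4  4  4
 S  0  1  1  2  3  3  3  4  4  4  4  4
 K  0  1  1  2  3  4  4  4  5  5  5  5
 K  0  1  1  2  3  4  5  5  5  6  6  6
 K  0  1  1  2  3  4  5  5  6  6  6  6
 Q  0  1  2  2  3  4  5  5  6  6  7  7
 Q  0  1  2  2  3  4  5  5  6  6  7  7
 J  0  1  2  2  3  4  5  5  6  6  7  8
dp[13][11] = 8. One LCS (by backtracking along matches): QSSSKKQJ.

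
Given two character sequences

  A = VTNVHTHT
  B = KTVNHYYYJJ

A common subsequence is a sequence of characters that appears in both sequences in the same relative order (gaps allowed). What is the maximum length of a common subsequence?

3

Let dp[i][j] be the LCS length of the first i characters of A and the first j characters of B. dp[i][j] = dp[i-1][j-1]+1 when the i-th and j-th characters match, else max(dp[i-1][j], dp[i][j-1]).
    ·  K  T  V  N  H  Y  Y  Y  J  J
 ·  0  0  0  0  0  0  0  0  0  0  0
 V  0  0  0  1  1  1  1  1  1  1  1
 T  0  0  1  1  1  1  1  1  1  1  1
 N  0  0  1  1  2  2  2  2  2  2  2
 V  0  0  1  2  2  2  2  2  2  2  2
 H  0  0  1  2  2  3  3  3  3  3  3
 T  0  0  1  2  2  3  3  3  3  3  3
 H  0  0  1  2  2  3  3  3  3  3  3
 T  0  0  1  2  2  3  3  3  3  3  3
dp[8][10] = 3. One LCS (by backtracking along matches): VNH.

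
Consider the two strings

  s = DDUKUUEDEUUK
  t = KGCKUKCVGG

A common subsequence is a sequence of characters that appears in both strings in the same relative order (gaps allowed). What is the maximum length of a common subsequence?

Let dp[i][j] be the LCS length of the first i characters of s and the first j characters of t. dp[i][j] = dp[i-1][j-1]+1 when the i-th and j-th characters match, else max(dp[i-1][j], dp[i][j-1]).
    ·  K  G  C  K  U  K  C  V  G  G
 ·  0  0  0  0  0  0  0  0  0  0  0
 D  0  0  0  0  0  0  0  0  0  0  0
 D  0  0  0  0  0  0  0  0  0  0  0
 U  0  0  0  0  0  1  1  1  1  1  1
 K  0  1  1  1  1  1  2  2  2  2  2
 U  0  1  1  1  1  2  2  2  2  2  2
 U  0  1  1  1  1  2  2  2  2  2  2
 E  0  1  1  1  1  2  2  2  2  2  2
 D  0  1  1  1  1  2  2  2  2  2  2
 E  0  1  1  1  1  2  2  2  2  2  2
 U  0  1  1  1  1  2  2  2  2  2  2
 U  0  1  1  1  1  2  2  2  2  2  2
 K  0  1  1  1  2  2  3  3  3  3  3
dp[12][10] = 3. One LCS (by backtracking along matches): KUK.

3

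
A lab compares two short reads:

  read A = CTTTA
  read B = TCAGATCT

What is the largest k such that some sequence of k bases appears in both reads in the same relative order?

Match C [1,2] → T [2,6] → T [4,8] — 3 bases in the same relative order in both. Since dp[5][8] = 3, nothing longer is possible.

3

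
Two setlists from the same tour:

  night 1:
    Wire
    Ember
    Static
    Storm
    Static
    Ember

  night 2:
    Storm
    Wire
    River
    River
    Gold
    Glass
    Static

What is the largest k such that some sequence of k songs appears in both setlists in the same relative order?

2

Match Wire (night 1 #1, night 2 #2), Static (night 1 #5, night 2 #7) — 2 songs in the same relative order in both. dp[6][7] = 2 confirms this is the maximum.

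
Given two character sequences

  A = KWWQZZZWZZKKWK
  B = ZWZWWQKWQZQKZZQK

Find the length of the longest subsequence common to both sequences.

Match K [1,7], then W [3,8], then Q [4,9], then Z [5,10], then Z [6,13], then Z [7,14], then K [14,16] — 7 characters in the same relative order in both. dp[14][16] = 7 confirms this is the maximum.

7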